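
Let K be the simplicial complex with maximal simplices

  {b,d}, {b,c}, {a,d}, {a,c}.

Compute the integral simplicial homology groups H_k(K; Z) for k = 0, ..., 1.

H_0 = Z,  H_1 = Z.

We work with the vertex ordering a < b < c < d. The simplices of K, each written with vertices in increasing order, are:

  0-simplices (4): a, b, c, d
  1-simplices (4): ac, ad, bc, bd

so the chain groups are C_0 ≅ Z^4, C_1 ≅ Z^4.

The boundary map ∂_1: C_1 → C_0 is given by ∂[p,q] = [q] − [p]. For instance
  ∂ad = d − a.
The resulting 4×4 matrix has rank 3, and its Smith normal form has invariant factors (1,1,1).

Reading off H_k = ker ∂_k / im ∂_{k+1}:

  H_0: rank C_0 − rank ∂_1 = 4 − 3 = 1, and the invariant factors of ∂_1 are all 1, so H_0 ≅ Z.
  H_1: rank ker ∂_1 − rank ∂_2 = (4 − 3) − 0 = 1, and there is no ∂_2, so H_1 ≅ Z.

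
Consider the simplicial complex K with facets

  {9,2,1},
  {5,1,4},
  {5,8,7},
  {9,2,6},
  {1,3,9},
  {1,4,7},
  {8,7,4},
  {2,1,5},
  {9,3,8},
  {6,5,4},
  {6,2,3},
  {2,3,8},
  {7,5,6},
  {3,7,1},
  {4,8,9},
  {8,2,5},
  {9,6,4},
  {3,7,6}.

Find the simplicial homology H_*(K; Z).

Order the vertices as 1 < 2 < 3 < 4 < 5 < 6 < 7 < 8 < 9. Listing each simplex with vertices in this order, K has dimension 2 with simplices:

  0-simplices (9): [1], [2], [3], [4], [5], [6], [7], [8], [9]
  1-simplices (27): (27 of them)
  2-simplices (18): [1,2,5], [1,2,9], [1,3,7], [1,3,9], [1,4,5], [1,4,7], [2,3,6], [2,3,8], [2,5,8], [2,6,9], [3,6,7], [3,8,9], [4,5,6], [4,6,9], [4,7,8], [4,8,9], [5,6,7], [5,7,8]

giving chain groups C_0 ≅ Z^9, C_1 ≅ Z^27, C_2 ≅ Z^18.

Boundary ∂_1: C_1 → C_0 maps an edge to its endpoints' difference, ∂[p,q] = q − p. For instance
  ∂[1,5] = [5] − [1].
This gives a 9×27 integer matrix of rank 8; reducing to Smith normal form yields diagonal entries (1,1,1,1,1,1,1,1).

Boundary ∂_2: C_2 → C_1 acts by ∂[p,q,r] = [q,r] − [p,r] + [p,q]. For instance
  ∂[1,2,5] = [2,5] − [1,5] + [1,2],
  ∂[2,6,9] = [6,9] − [2,9] + [2,6].
The 27×18 boundary matrix has rank 18 and Smith normal form diag(1,1,1,1,1,1,1,1,1,1,1,1,1,1,1,1,1,2).

Reading off H_k = ker ∂_k / im ∂_{k+1}:

  H_0: rank C_0 − rank ∂_1 = 9 − 8 = 1, and the invariant factors of ∂_1 are all 1, so H_0 = Z.
  H_1: rank ker ∂_1 − rank ∂_2 = (27 − 8) − 18 = 1, and ∂_2 has invariant factor 2 > 1, so H_1 = Z ⊕ Z/2.
  H_2: rank ker ∂_2 − rank ∂_3 = (18 − 18) − 0 = 0, and there is no ∂_3, so H_2 = 0.

H_0 = Z,  H_1 = Z ⊕ Z/2,  H_2 = 0.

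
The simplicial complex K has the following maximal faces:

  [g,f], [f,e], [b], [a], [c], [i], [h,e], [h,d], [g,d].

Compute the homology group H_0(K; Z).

We work with the vertex ordering a < b < c < d < e < f < g < h < i. The simplices of K, each written with vertices in increasing order, are:

  0-simplices (9): a, b, c, d, e, f, g, h, i
  1-simplices (5): dg, dh, ef, eh, fg

giving chain groups C_0 ≅ Z^9, C_1 ≅ Z^5.

Boundary ∂_1: C_1 → C_0 maps an edge to its endpoints' difference, ∂[p,q] = q − p. For instance
  ∂ef = f − e.
The resulting 9×5 matrix has rank 4, and its Smith normal form has invariant factors (1,1,1,1).

Now H_k = ker ∂_k / im ∂_{k+1}, so:

  H_0: rank C_0 − rank ∂_1 = 9 − 4 = 5, and the invariant factors of ∂_1 are all 1, so H_0 ≅ Z^5.

(K is a triangulation of the disjoint union of the circle S^1 and a set of 4 points.)

H_0 = Z^5.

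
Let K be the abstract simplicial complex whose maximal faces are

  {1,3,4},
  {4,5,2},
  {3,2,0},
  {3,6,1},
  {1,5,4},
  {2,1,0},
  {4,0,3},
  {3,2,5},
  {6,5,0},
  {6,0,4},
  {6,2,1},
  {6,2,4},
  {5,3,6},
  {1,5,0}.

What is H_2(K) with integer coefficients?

H_2 ≅ Z.

Fix the vertex order 0 < 1 < 2 < 3 < 4 < 5 < 6 and write every simplex with vertices in increasing order. Then dim K = 2 and the simplices of K are:

  0-simplices (7): [0], [1], [2], [3], [4], [5], [6]
  1-simplices (21): [0,1], [0,2], [0,3], [0,4], [0,5], [0,6], [1,2], [1,3], [1,4], [1,5], [1,6], [2,3], [2,4], [2,5], [2,6], [3,4], [3,5], [3,6], [4,5], [4,6], [5,6]
  2-simplices (14): [0,1,2], [0,1,5], [0,2,3], [0,3,4], [0,4,6], [0,5,6], [1,2,6], [1,3,4], [1,3,6], [1,4,5], [2,3,5], [2,4,5], [2,4,6], [3,5,6]

Hence C_0 ≅ Z^7, C_1 ≅ Z^21, C_2 ≅ Z^14.

∂_1: C_1 → C_0 sends each edge [p,q] (with p < q) to q − p. For instance
  ∂[1,2] = [2] − [1].
The resulting 7×21 matrix has rank 6, and its Smith normal form has invariant factors (1,1,1,1,1,1).

The boundary map ∂_2: C_2 → C_1 acts by ∂[p,q,r] = [q,r] − [p,r] + [p,q]. For instance
  ∂[0,3,4] = [3,4] − [0,4] + [0,3],
  ∂[1,2,6] = [2,6] − [1,6] + [1,2].
The 21×14 boundary matrix has rank 13 and Smith normal form diag(1,1,1,1,1,1,1,1,1,1,1,1,1).

Computing H_k = (kernel of ∂_k) / (image of ∂_{k+1}):

  H_2: rank ker ∂_2 − rank ∂_3 = (14 − 13) − 0 = 1, and there is no ∂_3, so H_2 = Z.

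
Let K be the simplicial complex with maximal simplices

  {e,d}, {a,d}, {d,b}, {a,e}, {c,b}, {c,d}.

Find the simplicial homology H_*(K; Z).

Take the total order a < b < c < d < e on the vertex set. Then K (dimension 1) consists of the simplices:

  0-simplices (5): a, b, c, d, e
  1-simplices (6): ad, ae, bc, bd, cd, de

giving chain groups C_0 ≅ Z^5, C_1 ≅ Z^6.

The boundary map ∂_1: C_1 → C_0 is given by ∂[p,q] = [q] − [p]. For instance
  ∂de = e − d.
The 5×6 boundary matrix has rank 4 and Smith normal form diag(1,1,1,1).

Reading off H_k = ker ∂_k / im ∂_{k+1}:

  H_0: rank C_0 − rank ∂_1 = 5 − 4 = 1, and the invariant factors of ∂_1 are all 1, so H_0 = Z.
  H_1: rank ker ∂_1 − rank ∂_2 = (6 − 4) − 0 = 2, and there is no ∂_2, so H_1 = Z^2.

As a check, the Euler characteristic is 5 − 6 = -1, which agrees with 1 − 2 = -1.

H_0 = Z,  H_1 = Z^2.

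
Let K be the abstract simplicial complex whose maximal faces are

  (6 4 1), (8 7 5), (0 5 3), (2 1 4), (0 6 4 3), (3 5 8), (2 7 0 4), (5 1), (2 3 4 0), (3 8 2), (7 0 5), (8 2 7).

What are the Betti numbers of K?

K has 9 vertices, 23 edges, 18 triangles, 3 3-simplices.
rank ∂_0 = 0, rank ∂_1 = 8 ⇒ b_0 = 9 − 0 − 8 = 1; all invariant factors of ∂_1 are 1 so no torsion. So H_0 ≅ Z.
rank ∂_1 = 8, rank ∂_2 = 14 ⇒ b_1 = 23 − 8 − 14 = 1; all invariant factors of ∂_2 are 1 so no torsion. So H_1 ≅ Z.
rank ∂_2 = 14, rank ∂_3 = 3 ⇒ b_2 = 18 − 14 − 3 = 1; all invariant factors of ∂_3 are 1 so no torsion. So H_2 ≅ Z.
rank ∂_3 = 3, rank ∂_4 = 0 ⇒ b_3 = 3 − 3 − 0 = 0. So H_3 ≅ 0.

b_0 = 1, b_1 = 1, b_2 = 1, b_3 = 0.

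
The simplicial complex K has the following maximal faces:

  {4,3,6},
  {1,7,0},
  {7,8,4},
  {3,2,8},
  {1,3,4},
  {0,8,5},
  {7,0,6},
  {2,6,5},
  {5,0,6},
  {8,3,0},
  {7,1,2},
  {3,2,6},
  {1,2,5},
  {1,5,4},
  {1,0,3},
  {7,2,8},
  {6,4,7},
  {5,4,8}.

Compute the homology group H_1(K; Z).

H_1 ≅ Z^2.

K has 9 vertices, 27 edges, 18 triangles.
rank ∂_1 = 8, rank ∂_2 = 17 ⇒ b_1 = 27 − 8 − 17 = 2; all invariant factors of ∂_2 are 1 so no torsion. So H_1 ≅ Z^2.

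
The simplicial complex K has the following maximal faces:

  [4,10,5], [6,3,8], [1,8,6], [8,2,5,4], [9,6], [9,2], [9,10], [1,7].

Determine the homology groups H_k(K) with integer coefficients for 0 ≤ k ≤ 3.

We work with the vertex ordering 1 < 2 < 3 < 4 < 5 < 6 < 7 < 8 < 9 < 10. The simplices of K, each written with vertices in increasing order, are:

  0-simplices (10): [1], [2], [3], [4], [5], [6], [7], [8], [9], [10]
  1-simplices (17): [1,6], [1,7], [1,8], [2,4], [2,5], [2,8], [2,9], [3,6], [3,8], [4,5], [4,8], [4,10], [5,8], [5,10], [6,8], [6,9], [9,10]
  2-simplices (7): [1,6,8], [2,4,5], [2,4,8], [2,5,8], [3,6,8], [4,5,8], [4,5,10]
  3-simplices (1): [2,4,5,8]

so the chain groups are C_0 ≅ Z^10, C_1 ≅ Z^17, C_2 ≅ Z^7, C_3 ≅ Z^1.

∂_1: C_1 → C_0 maps an edge to its endpoints' difference, ∂[p,q] = q − p.
As a 10×17 matrix over Z this has rank 9, with invariant factors (1,1,1,1,1,1,1,1,1).

Boundary ∂_2: C_2 → C_1 acts by ∂[p,q,r] = [q,r] − [p,r] + [p,q]. For instance
  ∂[4,5,10] = [5,10] − [4,10] + [4,5],
  ∂[2,4,5] = [4,5] − [2,5] + [2,4].
The 17×7 boundary matrix has rank 6 and Smith normal form diag(1,1,1,1,1,1).

Boundary ∂_3: C_3 → C_2 sends each 3-simplex σ to the alternating sum Σ_i (−1)^i (σ with its i-th vertex removed). For instance
  ∂[2,4,5,8] = [4,5,8] − [2,5,8] + [2,4,8] − [2,4,5].
The 7×1 boundary matrix has rank 1 and Smith normal form diag(1).

Reading off H_k = ker ∂_k / im ∂_{k+1}:

  H_0: rank C_0 − rank ∂_1 = 10 − 9 = 1, and the invariant factors of ∂_1 are all 1, so H_0 ≅ Z.
  H_1: rank ker ∂_1 − rank ∂_2 = (17 − 9) − 6 = 2, and the invariant factors of ∂_2 are all 1, so H_1 ≅ Z^2.
  H_2: rank ker ∂_2 − rank ∂_3 = (7 − 6) − 1 = 0, and the invariant factors of ∂_3 are all 1, so H_2 ≅ 0.
  H_3: rank ker ∂_3 − rank ∂_4 = (1 − 1) − 0 = 0, and there is no ∂_4, so H_3 ≅ 0.

H_0 = Z,  H_1 = Z^2,  H_2 = 0,  H_3 = 0.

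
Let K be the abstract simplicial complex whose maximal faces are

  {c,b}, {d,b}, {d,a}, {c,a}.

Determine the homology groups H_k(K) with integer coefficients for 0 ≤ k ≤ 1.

H_0 ≅ Z,  H_1 ≅ Z.

Take the total order a < b < c < d on the vertex set. Then K (dimension 1) consists of the simplices:

  0-simplices (4): a, b, c, d
  1-simplices (4): ac, ad, bc, bd

giving chain groups C_0 ≅ Z^4, C_1 ≅ Z^4.

∂_1: C_1 → C_0 sends each edge [p,q] (with p < q) to q − p.
The 4×4 boundary matrix has rank 3 and Smith normal form diag(1,1,1).

Reading off H_k = ker ∂_k / im ∂_{k+1}:

  H_0: rank C_0 − rank ∂_1 = 4 − 3 = 1, and the invariant factors of ∂_1 are all 1, so H_0 ≅ Z.
  H_1: rank ker ∂_1 − rank ∂_2 = (4 − 3) − 0 = 1, and there is no ∂_2, so H_1 ≅ Z.

(K is a triangulation of the circle S^1.)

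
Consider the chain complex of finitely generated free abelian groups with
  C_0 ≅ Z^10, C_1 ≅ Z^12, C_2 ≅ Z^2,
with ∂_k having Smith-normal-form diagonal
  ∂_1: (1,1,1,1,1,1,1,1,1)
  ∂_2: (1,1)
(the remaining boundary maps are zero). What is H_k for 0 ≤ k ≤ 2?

H_0 = Z,  H_1 = Z,  H_2 = 0.

H_0: b_0 = 10 − 0 − 9 = 1; torsion from ∂_1 factors > 1: none. So H_0 = Z.
H_1: b_1 = 12 − 9 − 2 = 1; torsion from ∂_2 factors > 1: none. So H_1 = Z.
H_2: b_2 = 2 − 2 − 0 = 0; torsion from ∂_3 factors > 1: none. So H_2 = 0.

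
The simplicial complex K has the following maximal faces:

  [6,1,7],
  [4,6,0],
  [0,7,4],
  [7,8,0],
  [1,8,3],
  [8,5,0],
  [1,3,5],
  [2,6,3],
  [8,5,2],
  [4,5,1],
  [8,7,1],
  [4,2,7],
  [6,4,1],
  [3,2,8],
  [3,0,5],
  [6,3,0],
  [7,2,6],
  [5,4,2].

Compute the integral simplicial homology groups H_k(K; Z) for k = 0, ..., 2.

H_0 ≅ Z,  H_1 ≅ Z ⊕ Z/2,  H_2 = 0.

Take the total order 0 < 1 < 2 < 3 < 4 < 5 < 6 < 7 < 8 on the vertex set. Then K (dimension 2) consists of the simplices:

  0-simplices (9): [0], [1], [2], [3], [4], [5], [6], [7], [8]
  1-simplices (27): (27 of them)
  2-simplices (18): [0,3,5], [0,3,6], [0,4,6], [0,4,7], [0,5,8], [0,7,8], [1,3,5], [1,3,8], [1,4,5], [1,4,6], [1,6,7], [1,7,8], [2,3,6], [2,3,8], [2,4,5], [2,4,7], [2,5,8], [2,6,7]

Hence C_0 ≅ Z^9, C_1 ≅ Z^27, C_2 ≅ Z^18.

∂_1: C_1 → C_0 is given by ∂[p,q] = [q] − [p]. For instance
  ∂[1,5] = [5] − [1].
This gives a 9×27 integer matrix of rank 8; reducing to Smith normal form yields diagonal entries (1,1,1,1,1,1,1,1).

∂_2: C_2 → C_1 sends each 2-simplex [p,q,r] to [q,r] − [p,r] + [p,q]. For instance
  ∂[1,7,8] = [7,8] − [1,8] + [1,7],
  ∂[2,5,8] = [5,8] − [2,8] + [2,5].
This gives a 27×18 integer matrix of rank 18; reducing to Smith normal form yields diagonal entries (1,1,1,1,1,1,1,1,1,1,1,1,1,1,1,1,1,2).

Reading off H_k = ker ∂_k / im ∂_{k+1}:

  H_0: rank C_0 − rank ∂_1 = 9 − 8 = 1, and the invariant factors of ∂_1 are all 1, so H_0 = Z.
  H_1: rank ker ∂_1 − rank ∂_2 = (27 − 8) − 18 = 1, and ∂_2 has invariant factor 2 > 1, so H_1 = Z ⊕ Z/2.
  H_2: rank ker ∂_2 − rank ∂_3 = (18 − 18) − 0 = 0, and there is no ∂_3, so H_2 = 0.

As a check, the Euler characteristic is 9 − 27 + 18 = 0, which agrees with 1 − 1 + 0 = 0.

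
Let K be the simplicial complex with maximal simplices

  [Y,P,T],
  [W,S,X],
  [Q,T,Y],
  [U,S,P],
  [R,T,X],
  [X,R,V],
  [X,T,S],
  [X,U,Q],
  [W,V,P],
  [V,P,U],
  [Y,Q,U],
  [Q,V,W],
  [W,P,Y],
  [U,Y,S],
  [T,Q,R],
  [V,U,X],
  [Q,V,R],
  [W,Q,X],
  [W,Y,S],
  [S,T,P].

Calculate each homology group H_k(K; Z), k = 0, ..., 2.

Order the vertices as P < Q < R < S < T < U < V < W < X < Y. Listing each simplex with vertices in this order, K has dimension 2 with simplices:

  0-simplices (10): P, Q, R, S, T, U, V, W, X, Y
  1-simplices (30): PS, PT, PU, PV, PW, PY, QR, QT, QU, QV, QW, QX, QY, RT, RV, RX, ST, SU, SW, SX, SY, TX, TY, UV, UX, UY, VW, VX, WX, WY
  2-simplices (20): PST, PSU, PTY, PUV, PVW, PWY, QRT, QRV, QTY, QUX, QUY, QVW, QWX, RTX, RVX, STX, SUY, SWX, SWY, UVX

Hence C_0 ≅ Z^10, C_1 ≅ Z^30, C_2 ≅ Z^20.

Boundary ∂_1: C_1 → C_0 sends each edge [p,q] (with p < q) to q − p.
This gives a 10×30 integer matrix of rank 9; reducing to Smith normal form yields diagonal entries (1,1,1,1,1,1,1,1,1).

Boundary ∂_2: C_2 → C_1 sends each 2-simplex [p,q,r] to [q,r] − [p,r] + [p,q]. For instance
  ∂SUY = UY − SY + SU,
  ∂SWY = WY − SY + SW.
This gives a 30×20 integer matrix of rank 20; reducing to Smith normal form yields diagonal entries (1,1,1,1,1,1,1,1,1,1,1,1,1,1,1,1,1,1,1,2).

Now H_k = ker ∂_k / im ∂_{k+1}, so:

  H_0: rank C_0 − rank ∂_1 = 10 − 9 = 1, and the invariant factors of ∂_1 are all 1, so H_0 = Z.
  H_1: rank ker ∂_1 − rank ∂_2 = (30 − 9) − 20 = 1, and ∂_2 has invariant factor 2 > 1, so H_1 = Z ⊕ Z_2.
  H_2: rank ker ∂_2 − rank ∂_3 = (20 − 20) − 0 = 0, and there is no ∂_3, so H_2 = 0.

(K is a triangulation of the Klein bottle.)

H_0 ≅ Z,  H_1 ≅ Z ⊕ Z_2,  H_2 = 0.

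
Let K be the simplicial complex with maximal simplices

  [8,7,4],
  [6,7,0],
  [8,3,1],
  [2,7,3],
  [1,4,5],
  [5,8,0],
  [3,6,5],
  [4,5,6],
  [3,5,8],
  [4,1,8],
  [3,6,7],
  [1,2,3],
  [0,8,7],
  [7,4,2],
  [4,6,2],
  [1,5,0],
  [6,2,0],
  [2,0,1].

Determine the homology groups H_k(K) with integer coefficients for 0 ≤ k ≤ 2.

We work with the vertex ordering 0 < 1 < 2 < 3 < 4 < 5 < 6 < 7 < 8. The simplices of K, each written with vertices in increasing order, are:

  0-simplices (9): [0], [1], [2], [3], [4], [5], [6], [7], [8]
  1-simplices (27): (27 of them)
  2-simplices (18): [0,1,2], [0,1,5], [0,2,6], [0,5,8], [0,6,7], [0,7,8], [1,2,3], [1,3,8], [1,4,5], [1,4,8], [2,3,7], [2,4,6], [2,4,7], [3,5,6], [3,5,8], [3,6,7], [4,5,6], [4,7,8]

giving chain groups C_0 ≅ Z^9, C_1 ≅ Z^27, C_2 ≅ Z^18.

The boundary map ∂_1: C_1 → C_0 maps an edge to its endpoints' difference, ∂[p,q] = q − p.
This gives a 9×27 integer matrix of rank 8; reducing to Smith normal form yields diagonal entries (1,1,1,1,1,1,1,1).

The boundary map ∂_2: C_2 → C_1 sends each 2-simplex [p,q,r] to [q,r] − [p,r] + [p,q]. For instance
  ∂[1,3,8] = [3,8] − [1,8] + [1,3],
  ∂[3,5,6] = [5,6] − [3,6] + [3,5].
The 27×18 boundary matrix has rank 18 and Smith normal form diag(1,1,1,1,1,1,1,1,1,1,1,1,1,1,1,1,1,2).

Now H_k = ker ∂_k / im ∂_{k+1}, so:

  H_0: rank C_0 − rank ∂_1 = 9 − 8 = 1, and the invariant factors of ∂_1 are all 1, so H_0 ≅ Z.
  H_1: rank ker ∂_1 − rank ∂_2 = (27 − 8) − 18 = 1, and ∂_2 has invariant factor 2 > 1, so H_1 ≅ Z ⊕ Z/2Z.
  H_2: rank ker ∂_2 − rank ∂_3 = (18 − 18) − 0 = 0, and there is no ∂_3, so H_2 ≅ 0.

As a check, the Euler characteristic is 9 − 27 + 18 = 0, which agrees with 1 − 1 + 0 = 0.

H_0 = Z,  H_1 = Z ⊕ Z/2Z,  H_2 = 0.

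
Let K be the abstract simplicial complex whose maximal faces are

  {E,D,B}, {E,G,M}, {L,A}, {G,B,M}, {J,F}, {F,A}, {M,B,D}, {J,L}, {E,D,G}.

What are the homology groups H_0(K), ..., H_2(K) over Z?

Take the total order A < B < D < E < F < G < J < L < M on the vertex set. Then K (dimension 2) consists of the simplices:

  0-simplices (9): A, B, D, E, F, G, J, L, M
  1-simplices (14): AF, AL, BD, BE, BG, BM, DE, DG, DM, EG, EM, FJ, GM, JL
  2-simplices (5): BDE, BDM, BGM, DEG, EGM

Hence C_0 ≅ Z^9, C_1 ≅ Z^14, C_2 ≅ Z^5.

The boundary map ∂_1: C_1 → C_0 maps an edge to its endpoints' difference, ∂[p,q] = q − p. For instance
  ∂DM = M − D.
The 9×14 boundary matrix has rank 7 and Smith normal form diag(1,1,1,1,1,1,1).

∂_2: C_2 → C_1 acts by ∂[p,q,r] = [q,r] − [p,r] + [p,q]. For instance
  ∂BDE = DE − BE + BD,
  ∂BGM = GM − BM + BG.
The 14×5 boundary matrix has rank 5 and Smith normal form diag(1,1,1,1,1).

Now H_k = ker ∂_k / im ∂_{k+1}, so:

  H_0: rank C_0 − rank ∂_1 = 9 − 7 = 2, and the invariant factors of ∂_1 are all 1, so H_0 = Z^2.
  H_1: rank ker ∂_1 − rank ∂_2 = (14 − 7) − 5 = 2, and the invariant factors of ∂_2 are all 1, so H_1 = Z^2.
  H_2: rank ker ∂_2 − rank ∂_3 = (5 − 5) − 0 = 0, and there is no ∂_3, so H_2 = 0.

H_0 = Z^2,  H_1 = Z^2,  H_2 = 0.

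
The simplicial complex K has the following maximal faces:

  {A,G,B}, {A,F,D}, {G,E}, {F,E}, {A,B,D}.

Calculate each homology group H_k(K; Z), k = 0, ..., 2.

Take the total order A < B < D < E < F < G on the vertex set. Then K (dimension 2) consists of the simplices:

  0-simplices (6): A, B, D, E, F, G
  1-simplices (9): AB, AD, AF, AG, BD, BG, DF, EF, EG
  2-simplices (3): ABD, ABG, ADF

giving chain groups C_0 ≅ Z^6, C_1 ≅ Z^9, C_2 ≅ Z^3.

∂_1: C_1 → C_0 is given by ∂[p,q] = [q] − [p]. For instance
  ∂DF = F − D.
This gives a 6×9 integer matrix of rank 5; reducing to Smith normal form yields diagonal entries (1,1,1,1,1).

∂_2: C_2 → C_1 maps a triangle to the signed sum of its edges. For instance
  ∂ADF = DF − AF + AD,
  ∂ABD = BD − AD + AB.
This gives a 9×3 integer matrix of rank 3; reducing to Smith normal form yields diagonal entries (1,1,1).

Now H_k = ker ∂_k / im ∂_{k+1}, so:

  H_0: rank C_0 − rank ∂_1 = 6 − 5 = 1, and the invariant factors of ∂_1 are all 1, so H_0 ≅ Z.
  H_1: rank ker ∂_1 − rank ∂_2 = (9 − 5) − 3 = 1, and the invariant factors of ∂_2 are all 1, so H_1 ≅ Z.
  H_2: rank ker ∂_2 − rank ∂_3 = (3 − 3) − 0 = 0, and there is no ∂_3, so H_2 ≅ 0.

H_0 = Z,  H_1 = Z,  H_2 = 0.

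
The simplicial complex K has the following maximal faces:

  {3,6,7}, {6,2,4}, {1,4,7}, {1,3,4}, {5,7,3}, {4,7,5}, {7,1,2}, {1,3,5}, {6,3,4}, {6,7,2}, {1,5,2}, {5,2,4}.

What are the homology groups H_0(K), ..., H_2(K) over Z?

Order the vertices as 1 < 2 < 3 < 4 < 5 < 6 < 7. Listing each simplex with vertices in this order, K has dimension 2 with simplices:

  0-simplices (7): [1], [2], [3], [4], [5], [6], [7]
  1-simplices (18): [1,2], [1,3], [1,4], [1,5], [1,7], [2,4], [2,5], [2,6], [2,7], [3,4], [3,5], [3,6], [3,7], [4,5], [4,6], [4,7], [5,7], [6,7]
  2-simplices (12): [1,2,5], [1,2,7], [1,3,4], [1,3,5], [1,4,7], [2,4,5], [2,4,6], [2,6,7], [3,4,6], [3,5,7], [3,6,7], [4,5,7]

giving chain groups C_0 ≅ Z^7, C_1 ≅ Z^18, C_2 ≅ Z^12.

The boundary map ∂_1: C_1 → C_0 maps an edge to its endpoints' difference, ∂[p,q] = q − p. For instance
  ∂[3,6] = [6] − [3].
As a 7×18 matrix over Z this has rank 6, with invariant factors (1,1,1,1,1,1).

The boundary map ∂_2: C_2 → C_1 maps a triangle to the signed sum of its edges. For instance
  ∂[1,3,5] = [3,5] − [1,5] + [1,3],
  ∂[3,4,6] = [4,6] − [3,6] + [3,4].
This gives a 18×12 integer matrix of rank 12; reducing to Smith normal form yields diagonal entries (1,1,1,1,1,1,1,1,1,1,1,2).

Now H_k = ker ∂_k / im ∂_{k+1}, so:

  H_0: rank C_0 − rank ∂_1 = 7 − 6 = 1, and the invariant factors of ∂_1 are all 1, so H_0 ≅ Z.
  H_1: rank ker ∂_1 − rank ∂_2 = (18 − 6) − 12 = 0, and ∂_2 has invariant factor 2 > 1, so H_1 ≅ Z/2.
  H_2: rank ker ∂_2 − rank ∂_3 = (12 − 12) − 0 = 0, and there is no ∂_3, so H_2 ≅ 0.

As a check, the Euler characteristic is 7 − 18 + 12 = 1, which agrees with 1 − 0 + 0 = 1.
(K is a triangulation of the real projective plane RP^2.)

H_0 = Z,  H_1 = Z/2,  H_2 = 0.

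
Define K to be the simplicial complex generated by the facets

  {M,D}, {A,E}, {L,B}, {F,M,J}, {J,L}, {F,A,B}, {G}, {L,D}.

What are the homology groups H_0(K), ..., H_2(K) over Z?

H_0 = Z^2,  H_1 = Z^2,  H_2 = 0.

Order the vertices as A < B < D < E < F < G < J < L < M. Listing each simplex with vertices in this order, K has dimension 2 with simplices:

  0-simplices (9): A, B, D, E, F, G, J, L, M
  1-simplices (11): AB, AE, AF, BF, BL, DL, DM, FJ, FM, JL, JM
  2-simplices (2): ABF, FJM

Hence C_0 ≅ Z^9, C_1 ≅ Z^11, C_2 ≅ Z^2.

Boundary ∂_1: C_1 → C_0 sends each edge [p,q] (with p < q) to q − p. For instance
  ∂AB = B − A.
The resulting 9×11 matrix has rank 7, and its Smith normal form has invariant factors (1,1,1,1,1,1,1).

The boundary map ∂_2: C_2 → C_1 acts by ∂[p,q,r] = [q,r] − [p,r] + [p,q]. For instance
  ∂ABF = BF − AF + AB,
  ∂FJM = JM − FM + FJ.
As a 11×2 matrix over Z this has rank 2, with invariant factors (1,1).

Reading off H_k = ker ∂_k / im ∂_{k+1}:

  H_0: rank C_0 − rank ∂_1 = 9 − 7 = 2, and the invariant factors of ∂_1 are all 1, so H_0 ≅ Z^2.
  H_1: rank ker ∂_1 − rank ∂_2 = (11 − 7) − 2 = 2, and the invariant factors of ∂_2 are all 1, so H_1 ≅ Z^2.
  H_2: rank ker ∂_2 − rank ∂_3 = (2 − 2) − 0 = 0, and there is no ∂_3, so H_2 ≅ 0.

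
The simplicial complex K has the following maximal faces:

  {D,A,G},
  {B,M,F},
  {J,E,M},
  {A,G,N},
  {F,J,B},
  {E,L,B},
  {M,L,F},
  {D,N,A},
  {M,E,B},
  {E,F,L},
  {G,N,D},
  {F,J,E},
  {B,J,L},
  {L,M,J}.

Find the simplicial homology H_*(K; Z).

H_0 = Z^2,  H_1 = Z_2,  H_2 = Z.

Fix the vertex order A < B < D < E < F < G < J < L < M < N and write every simplex with vertices in increasing order. Then dim K = 2 and the simplices of K are:

  0-simplices (10): A, B, D, E, F, G, J, L, M, N
  1-simplices (21): AD, AG, AN, BE, BF, BJ, BL, BM, DG, DN, EF, EJ, EL, EM, FJ, FL, FM, GN, JL, JM, LM
  2-simplices (14): ADG, ADN, AGN, BEL, BEM, BFJ, BFM, BJL, DGN, EFJ, EFL, EJM, FLM, JLM

Hence C_0 ≅ Z^10, C_1 ≅ Z^21, C_2 ≅ Z^14.

Boundary ∂_1: C_1 → C_0 sends each edge [p,q] (with p < q) to q − p. For instance
  ∂FM = M − F.
As a 10×21 matrix over Z this has rank 8, with invariant factors (1,1,1,1,1,1,1,1).

Boundary ∂_2: C_2 → C_1 acts by ∂[p,q,r] = [q,r] − [p,r] + [p,q]. For instance
  ∂BJL = JL − BL + BJ,
  ∂EFL = FL − EL + EF.
The 21×14 boundary matrix has rank 13 and Smith normal form diag(1,1,1,1,1,1,1,1,1,1,1,1,2).

Reading off H_k = ker ∂_k / im ∂_{k+1}:

  H_0: rank C_0 − rank ∂_1 = 10 − 8 = 2, and the invariant factors of ∂_1 are all 1, so H_0 ≅ Z^2.
  H_1: rank ker ∂_1 − rank ∂_2 = (21 − 8) − 13 = 0, and ∂_2 has invariant factor 2 > 1, so H_1 ≅ Z_2.
  H_2: rank ker ∂_2 − rank ∂_3 = (14 − 13) − 0 = 1, and there is no ∂_3, so H_2 ≅ Z.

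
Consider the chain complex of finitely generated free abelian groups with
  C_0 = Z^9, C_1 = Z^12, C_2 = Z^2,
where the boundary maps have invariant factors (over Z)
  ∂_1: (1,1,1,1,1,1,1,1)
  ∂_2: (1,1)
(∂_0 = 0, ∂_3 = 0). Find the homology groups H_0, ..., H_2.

H_0 ≅ Z,  H_1 ≅ Z^2,  H_2 = 0.

H_0: b_0 = 9 − 0 − 8 = 1; torsion from ∂_1 factors > 1: none. So H_0 ≅ Z.
H_1: b_1 = 12 − 8 − 2 = 2; torsion from ∂_2 factors > 1: none. So H_1 ≅ Z^2.
H_2: b_2 = 2 − 2 − 0 = 0; torsion from ∂_3 factors > 1: none. So H_2 ≅ 0.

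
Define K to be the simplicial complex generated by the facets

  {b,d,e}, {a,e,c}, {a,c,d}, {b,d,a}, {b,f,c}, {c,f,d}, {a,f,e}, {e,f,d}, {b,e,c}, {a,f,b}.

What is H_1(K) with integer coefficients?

H_1 = Z/2Z.

Order the vertices as a < b < c < d < e < f. Listing each simplex with vertices in this order, K has dimension 2 with simplices:

  0-simplices (6): a, b, c, d, e, f
  1-simplices (15): ab, ac, ad, ae, af, bc, bd, be, bf, cd, ce, cf, de, df, ef
  2-simplices (10): abd, abf, acd, ace, aef, bce, bcf, bde, cdf, def

giving chain groups C_0 ≅ Z^6, C_1 ≅ Z^15, C_2 ≅ Z^10.

∂_1: C_1 → C_0 sends each edge [p,q] (with p < q) to q − p. For instance
  ∂cd = d − c.
As a 6×15 matrix over Z this has rank 5, with invariant factors (1,1,1,1,1).

The boundary map ∂_2: C_2 → C_1 maps a triangle to the signed sum of its edges. For instance
  ∂abf = bf − af + ab,
  ∂bde = de − be + bd.
As a 15×10 matrix over Z this has rank 10, with invariant factors (1,1,1,1,1,1,1,1,1,2).

Now H_k = ker ∂_k / im ∂_{k+1}, so:

  H_1: rank ker ∂_1 − rank ∂_2 = (15 − 5) − 10 = 0, and ∂_2 has invariant factor 2 > 1, so H_1 = Z/2Z.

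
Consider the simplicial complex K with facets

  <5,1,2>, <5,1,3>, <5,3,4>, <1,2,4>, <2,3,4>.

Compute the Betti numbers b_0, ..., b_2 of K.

We work with the vertex ordering 1 < 2 < 3 < 4 < 5. The simplices of K, each written with vertices in increasing order, are:

  0-simplices (5): [1], [2], [3], [4], [5]
  1-simplices (10): [1,2], [1,3], [1,4], [1,5], [2,3], [2,4], [2,5], [3,4], [3,5], [4,5]
  2-simplices (5): [1,2,4], [1,2,5], [1,3,5], [2,3,4], [3,4,5]

Hence C_0 ≅ Z^5, C_1 ≅ Z^10, C_2 ≅ Z^5.

The boundary map ∂_1: C_1 → C_0 is given by ∂[p,q] = [q] − [p]. For instance
  ∂[3,5] = [5] − [3].
This gives a 5×10 integer matrix of rank 4; reducing to Smith normal form yields diagonal entries (1,1,1,1).

∂_2: C_2 → C_1 sends each 2-simplex [p,q,r] to [q,r] − [p,r] + [p,q]. For instance
  ∂[1,2,5] = [2,5] − [1,5] + [1,2],
  ∂[1,2,4] = [2,4] − [1,4] + [1,2].
This gives a 10×5 integer matrix of rank 5; reducing to Smith normal form yields diagonal entries (1,1,1,1,1).

Computing H_k = (kernel of ∂_k) / (image of ∂_{k+1}):

  H_0: rank C_0 − rank ∂_1 = 5 − 4 = 1, and the invariant factors of ∂_1 are all 1, so H_0 = Z.
  H_1: rank ker ∂_1 − rank ∂_2 = (10 − 4) − 5 = 1, and the invariant factors of ∂_2 are all 1, so H_1 = Z.
  H_2: rank ker ∂_2 − rank ∂_3 = (5 − 5) − 0 = 0, and there is no ∂_3, so H_2 = 0.

Hence the Betti numbers are b_0 = 1, b_1 = 1, b_2 = 0.

b_0 = 1, b_1 = 1, b_2 = 0.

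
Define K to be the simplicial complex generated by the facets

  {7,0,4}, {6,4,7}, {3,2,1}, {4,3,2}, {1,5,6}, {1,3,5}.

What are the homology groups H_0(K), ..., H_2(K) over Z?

K has 8 vertices, 14 edges, 6 triangles.
rank ∂_0 = 0, rank ∂_1 = 7 ⇒ b_0 = 8 − 0 − 7 = 1; all invariant factors of ∂_1 are 1 so no torsion. So H_0 = Z.
rank ∂_1 = 7, rank ∂_2 = 6 ⇒ b_1 = 14 − 7 − 6 = 1; all invariant factors of ∂_2 are 1 so no torsion. So H_1 = Z.
rank ∂_2 = 6, rank ∂_3 = 0 ⇒ b_2 = 6 − 6 − 0 = 0. So H_2 = 0.

H_0 ≅ Z,  H_1 ≅ Z,  H_2 = 0.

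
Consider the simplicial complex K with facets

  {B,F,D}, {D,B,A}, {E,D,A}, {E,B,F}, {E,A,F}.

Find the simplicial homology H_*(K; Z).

Order the vertices as A < B < D < E < F. Listing each simplex with vertices in this order, K has dimension 2 with simplices:

  0-simplices (5): A, B, D, E, F
  1-simplices (10): AB, AD, AE, AF, BD, BE, BF, DE, DF, EF
  2-simplices (5): ABD, ADE, AEF, BDF, BEF

giving chain groups C_0 ≅ Z^5, C_1 ≅ Z^10, C_2 ≅ Z^5.

∂_1: C_1 → C_0 sends each edge [p,q] (with p < q) to q − p. For instance
  ∂BD = D − B.
The resulting 5×10 matrix has rank 4, and its Smith normal form has invariant factors (1,1,1,1).

∂_2: C_2 → C_1 acts by ∂[p,q,r] = [q,r] − [p,r] + [p,q]. For instance
  ∂BDF = DF − BF + BD,
  ∂BEF = EF − BF + BE.
The resulting 10×5 matrix has rank 5, and its Smith normal form has invariant factors (1,1,1,1,1).

Computing H_k = (kernel of ∂_k) / (image of ∂_{k+1}):

  H_0: rank C_0 − rank ∂_1 = 5 − 4 = 1, and the invariant factors of ∂_1 are all 1, so H_0 = Z.
  H_1: rank ker ∂_1 − rank ∂_2 = (10 − 4) − 5 = 1, and the invariant factors of ∂_2 are all 1, so H_1 = Z.
  H_2: rank ker ∂_2 − rank ∂_3 = (5 − 5) − 0 = 0, and there is no ∂_3, so H_2 = 0.

H_0 = Z,  H_1 = Z,  H_2 = 0.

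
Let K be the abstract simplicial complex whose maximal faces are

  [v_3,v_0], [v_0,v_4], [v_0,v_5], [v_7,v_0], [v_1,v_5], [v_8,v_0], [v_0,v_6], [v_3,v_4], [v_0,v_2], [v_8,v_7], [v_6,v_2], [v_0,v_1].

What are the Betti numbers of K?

Take the total order v_0 < v_1 < v_2 < v_3 < v_4 < v_5 < v_6 < v_7 < v_8 on the vertex set. Then K (dimension 1) consists of the simplices:

  0-simplices (9): [v_0], [v_1], [v_2], [v_3], [v_4], [v_5], [v_6], [v_7], [v_8]
  1-simplices (12): [v_0,v_1], [v_0,v_2], [v_0,v_3], [v_0,v_4], [v_0,v_5], [v_0,v_6], [v_0,v_7], [v_0,v_8], [v_1,v_5], [v_2,v_6], [v_3,v_4], [v_7,v_8]

Hence C_0 ≅ Z^9, C_1 ≅ Z^12.

The boundary map ∂_1: C_1 → C_0 sends each edge [p,q] (with p < q) to q − p. For instance
  ∂[v_0,v_3] = [v_3] − [v_0].
The resulting 9×12 matrix has rank 8, and its Smith normal form has invariant factors (1,1,1,1,1,1,1,1).

Now H_k = ker ∂_k / im ∂_{k+1}, so:

  H_0: rank C_0 − rank ∂_1 = 9 − 8 = 1, and the invariant factors of ∂_1 are all 1, so H_0 ≅ Z.
  H_1: rank ker ∂_1 − rank ∂_2 = (12 − 8) − 0 = 4, and there is no ∂_2, so H_1 ≅ Z^4.

(K is a triangulation of a wedge of 4 circles.)

Hence the Betti numbers are b_0 = 1, b_1 = 4.

b_0 = 1, b_1 = 4.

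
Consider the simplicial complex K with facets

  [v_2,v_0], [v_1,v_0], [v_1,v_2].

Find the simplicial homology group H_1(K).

Fix the vertex order v_0 < v_1 < v_2 and write every simplex with vertices in increasing order. Then dim K = 1 and the simplices of K are:

  0-simplices (3): [v_0], [v_1], [v_2]
  1-simplices (3): [v_0,v_1], [v_0,v_2], [v_1,v_2]

Hence C_0 ≅ Z^3, C_1 ≅ Z^3.

∂_1: C_1 → C_0 maps an edge to its endpoints' difference, ∂[p,q] = q − p.
The 3×3 boundary matrix has rank 2 and Smith normal form diag(1,1).

From H_k ≅ ker(∂_k) / im(∂_{k+1}) we obtain:

  H_1: rank ker ∂_1 − rank ∂_2 = (3 − 2) − 0 = 1, and there is no ∂_2, so H_1 = Z.

H_1 ≅ Z.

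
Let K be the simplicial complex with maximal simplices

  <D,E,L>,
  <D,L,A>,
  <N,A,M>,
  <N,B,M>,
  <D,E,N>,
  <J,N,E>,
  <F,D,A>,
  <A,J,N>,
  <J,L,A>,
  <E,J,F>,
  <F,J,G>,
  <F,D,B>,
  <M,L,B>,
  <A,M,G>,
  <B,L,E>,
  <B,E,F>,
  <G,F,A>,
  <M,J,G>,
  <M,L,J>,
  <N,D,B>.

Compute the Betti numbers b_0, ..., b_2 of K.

K has 10 vertices, 30 edges, 20 triangles.
rank ∂_0 = 0, rank ∂_1 = 9 ⇒ b_0 = 10 − 0 − 9 = 1; all invariant factors of ∂_1 are 1 so no torsion. So H_0 = Z.
rank ∂_1 = 9, rank ∂_2 = 20 ⇒ b_1 = 30 − 9 − 20 = 1; ∂_2 has invariant factor(s) [2] giving torsion. So H_1 = Z ⊕ Z/2.
rank ∂_2 = 20, rank ∂_3 = 0 ⇒ b_2 = 20 − 20 − 0 = 0. So H_2 = 0.

b_0 = 1, b_1 = 1, b_2 = 0.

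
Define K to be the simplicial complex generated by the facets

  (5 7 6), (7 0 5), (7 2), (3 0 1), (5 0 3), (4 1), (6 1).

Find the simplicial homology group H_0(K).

Take the total order 0 < 1 < 2 < 3 < 4 < 5 < 6 < 7 on the vertex set. Then K (dimension 2) consists of the simplices:

  0-simplices (8): [0], [1], [2], [3], [4], [5], [6], [7]
  1-simplices (12): [0,1], [0,3], [0,5], [0,7], [1,3], [1,4], [1,6], [2,7], [3,5], [5,6], [5,7], [6,7]
  2-simplices (4): [0,1,3], [0,3,5], [0,5,7], [5,6,7]

so the chain groups are C_0 ≅ Z^8, C_1 ≅ Z^12, C_2 ≅ Z^4.

The boundary map ∂_1: C_1 → C_0 sends each edge [p,q] (with p < q) to q − p. For instance
  ∂[2,7] = [7] − [2].
The resulting 8×12 matrix has rank 7, and its Smith normal form has invariant factors (1,1,1,1,1,1,1).

Boundary ∂_2: C_2 → C_1 acts by ∂[p,q,r] = [q,r] − [p,r] + [p,q]. For instance
  ∂[0,3,5] = [3,5] − [0,5] + [0,3],
  ∂[5,6,7] = [6,7] − [5,7] + [5,6].
The 12×4 boundary matrix has rank 4 and Smith normal form diag(1,1,1,1).

Now H_k = ker ∂_k / im ∂_{k+1}, so:

  H_0: rank C_0 − rank ∂_1 = 8 − 7 = 1, and the invariant factors of ∂_1 are all 1, so H_0 = Z.

H_0 = Z.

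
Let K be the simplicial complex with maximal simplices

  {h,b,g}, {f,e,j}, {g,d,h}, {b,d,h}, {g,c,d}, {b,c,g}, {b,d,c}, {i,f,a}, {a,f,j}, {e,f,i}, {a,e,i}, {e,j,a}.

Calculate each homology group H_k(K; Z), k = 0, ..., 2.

Order the vertices as a < b < c < d < e < f < g < h < i < j. Listing each simplex with vertices in this order, K has dimension 2 with simplices:

  0-simplices (10): a, b, c, d, e, f, g, h, i, j
  1-simplices (18): ae, af, ai, aj, bc, bd, bg, bh, cd, cg, dg, dh, ef, ei, ej, fi, fj, gh
  2-simplices (12): aei, aej, afi, afj, bcd, bcg, bdh, bgh, cdg, dgh, efi, efj

giving chain groups C_0 ≅ Z^10, C_1 ≅ Z^18, C_2 ≅ Z^12.

∂_1: C_1 → C_0 sends each edge [p,q] (with p < q) to q − p. For instance
  ∂cg = g − c.
As a 10×18 matrix over Z this has rank 8, with invariant factors (1,1,1,1,1,1,1,1).

The boundary map ∂_2: C_2 → C_1 maps a triangle to the signed sum of its edges. For instance
  ∂efj = fj − ej + ef,
  ∂dgh = gh − dh + dg.
The resulting 18×12 matrix has rank 10, and its Smith normal form has invariant factors (1,1,1,1,1,1,1,1,1,1).

Computing H_k = (kernel of ∂_k) / (image of ∂_{k+1}):

  H_0: rank C_0 − rank ∂_1 = 10 − 8 = 2, and the invariant factors of ∂_1 are all 1, so H_0 = Z^2.
  H_1: rank ker ∂_1 − rank ∂_2 = (18 − 8) − 10 = 0, and the invariant factors of ∂_2 are all 1, so H_1 = 0.
  H_2: rank ker ∂_2 − rank ∂_3 = (12 − 10) − 0 = 2, and there is no ∂_3, so H_2 = Z^2.

H_0 = Z^2,  H_1 = 0,  H_2 = Z^2.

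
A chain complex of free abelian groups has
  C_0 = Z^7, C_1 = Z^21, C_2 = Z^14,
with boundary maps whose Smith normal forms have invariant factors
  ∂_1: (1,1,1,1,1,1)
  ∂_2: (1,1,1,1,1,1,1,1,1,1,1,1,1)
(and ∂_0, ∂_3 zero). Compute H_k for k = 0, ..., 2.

H_0: b_0 = 7 − 0 − 6 = 1; torsion from ∂_1 factors > 1: none. So H_0 = Z.
H_1: b_1 = 21 − 6 − 13 = 2; torsion from ∂_2 factors > 1: none. So H_1 = Z^2.
H_2: b_2 = 14 − 13 − 0 = 1; torsion from ∂_3 factors > 1: none. So H_2 = Z.

H_0 = Z,  H_1 = Z^2,  H_2 = Z.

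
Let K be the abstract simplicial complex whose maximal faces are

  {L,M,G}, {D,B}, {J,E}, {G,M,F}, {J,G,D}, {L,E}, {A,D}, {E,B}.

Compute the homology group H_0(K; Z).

Take the total order A < B < D < E < F < G < J < L < M on the vertex set. Then K (dimension 2) consists of the simplices:

  0-simplices (9): A, B, D, E, F, G, J, L, M
  1-simplices (13): AD, BD, BE, DG, DJ, EJ, EL, FG, FM, GJ, GL, GM, LM
  2-simplices (3): DGJ, FGM, GLM

giving chain groups C_0 ≅ Z^9, C_1 ≅ Z^13, C_2 ≅ Z^3.

∂_1: C_1 → C_0 maps an edge to its endpoints' difference, ∂[p,q] = q − p.
This gives a 9×13 integer matrix of rank 8; reducing to Smith normal form yields diagonal entries (1,1,1,1,1,1,1,1).

The boundary map ∂_2: C_2 → C_1 acts by ∂[p,q,r] = [q,r] − [p,r] + [p,q]. For instance
  ∂GLM = LM − GM + GL,
  ∂FGM = GM − FM + FG.
As a 13×3 matrix over Z this has rank 3, with invariant factors (1,1,1).

Computing H_k = (kernel of ∂_k) / (image of ∂_{k+1}):

  H_0: rank C_0 − rank ∂_1 = 9 − 8 = 1, and the invariant factors of ∂_1 are all 1, so H_0 ≅ Z.

H_0 ≅ Z.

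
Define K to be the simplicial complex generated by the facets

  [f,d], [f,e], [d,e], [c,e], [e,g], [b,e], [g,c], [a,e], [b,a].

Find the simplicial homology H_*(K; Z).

Order the vertices as a < b < c < d < e < f < g. Listing each simplex with vertices in this order, K has dimension 1 with simplices:

  0-simplices (7): a, b, c, d, e, f, g
  1-simplices (9): ab, ae, be, ce, cg, de, df, ef, eg

giving chain groups C_0 ≅ Z^7, C_1 ≅ Z^9.

Boundary ∂_1: C_1 → C_0 sends each edge [p,q] (with p < q) to q − p. For instance
  ∂df = f − d.
This gives a 7×9 integer matrix of rank 6; reducing to Smith normal form yields diagonal entries (1,1,1,1,1,1).

From H_k ≅ ker(∂_k) / im(∂_{k+1}) we obtain:

  H_0: rank C_0 − rank ∂_1 = 7 − 6 = 1, and the invariant factors of ∂_1 are all 1, so H_0 ≅ Z.
  H_1: rank ker ∂_1 − rank ∂_2 = (9 − 6) − 0 = 3, and there is no ∂_2, so H_1 ≅ Z^3.

As a check, the Euler characteristic is 7 − 9 = -2, which agrees with 1 − 3 = -2.

H_0 = Z,  H_1 = Z^3.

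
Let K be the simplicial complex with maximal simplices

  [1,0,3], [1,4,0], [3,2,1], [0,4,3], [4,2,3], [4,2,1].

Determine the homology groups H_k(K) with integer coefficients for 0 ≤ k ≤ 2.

H_0 ≅ Z,  H_1 = 0,  H_2 ≅ Z.

We work with the vertex ordering 0 < 1 < 2 < 3 < 4. The simplices of K, each written with vertices in increasing order, are:

  0-simplices (5): [0], [1], [2], [3], [4]
  1-simplices (9): [0,1], [0,3], [0,4], [1,2], [1,3], [1,4], [2,3], [2,4], [3,4]
  2-simplices (6): [0,1,3], [0,1,4], [0,3,4], [1,2,3], [1,2,4], [2,3,4]

so the chain groups are C_0 ≅ Z^5, C_1 ≅ Z^9, C_2 ≅ Z^6.

∂_1: C_1 → C_0 is given by ∂[p,q] = [q] − [p].
This gives a 5×9 integer matrix of rank 4; reducing to Smith normal form yields diagonal entries (1,1,1,1).

∂_2: C_2 → C_1 sends each 2-simplex [p,q,r] to [q,r] − [p,r] + [p,q]. For instance
  ∂[1,2,4] = [2,4] − [1,4] + [1,2],
  ∂[1,2,3] = [2,3] − [1,3] + [1,2].
As a 9×6 matrix over Z this has rank 5, with invariant factors (1,1,1,1,1).

Computing H_k = (kernel of ∂_k) / (image of ∂_{k+1}):

  H_0: rank C_0 − rank ∂_1 = 5 − 4 = 1, and the invariant factors of ∂_1 are all 1, so H_0 ≅ Z.
  H_1: rank ker ∂_1 − rank ∂_2 = (9 − 4) − 5 = 0, and the invariant factors of ∂_2 are all 1, so H_1 ≅ 0.
  H_2: rank ker ∂_2 − rank ∂_3 = (6 − 5) − 0 = 1, and there is no ∂_3, so H_2 ≅ Z.

As a check, the Euler characteristic is 5 − 9 + 6 = 2, which agrees with 1 − 0 + 1 = 2.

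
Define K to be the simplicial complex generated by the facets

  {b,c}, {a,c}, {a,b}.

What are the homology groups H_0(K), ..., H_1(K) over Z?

H_0 = Z,  H_1 = Z.

Take the total order a < b < c on the vertex set. Then K (dimension 1) consists of the simplices:

  0-simplices (3): a, b, c
  1-simplices (3): ab, ac, bc

so the chain groups are C_0 ≅ Z^3, C_1 ≅ Z^3.

The boundary map ∂_1: C_1 → C_0 maps an edge to its endpoints' difference, ∂[p,q] = q − p.
This gives a 3×3 integer matrix of rank 2; reducing to Smith normal form yields diagonal entries (1,1).

Reading off H_k = ker ∂_k / im ∂_{k+1}:

  H_0: rank C_0 − rank ∂_1 = 3 − 2 = 1, and the invariant factors of ∂_1 are all 1, so H_0 ≅ Z.
  H_1: rank ker ∂_1 − rank ∂_2 = (3 − 2) − 0 = 1, and there is no ∂_2, so H_1 ≅ Z.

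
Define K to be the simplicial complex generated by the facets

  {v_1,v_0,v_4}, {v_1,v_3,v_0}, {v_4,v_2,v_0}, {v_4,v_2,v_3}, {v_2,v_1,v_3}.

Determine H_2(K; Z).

K has 5 vertices, 10 edges, 5 triangles.
rank ∂_2 = 5, rank ∂_3 = 0 ⇒ b_2 = 5 − 5 − 0 = 0. So H_2 ≅ 0.

H_2 = 0.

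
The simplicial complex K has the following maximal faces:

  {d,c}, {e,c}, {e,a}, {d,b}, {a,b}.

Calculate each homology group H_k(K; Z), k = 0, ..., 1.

H_0 = Z,  H_1 = Z.

We work with the vertex ordering a < b < c < d < e. The simplices of K, each written with vertices in increasing order, are:

  0-simplices (5): a, b, c, d, e
  1-simplices (5): ab, ae, bd, cd, ce

giving chain groups C_0 ≅ Z^5, C_1 ≅ Z^5.

∂_1: C_1 → C_0 sends each edge [p,q] (with p < q) to q − p.
This gives a 5×5 integer matrix of rank 4; reducing to Smith normal form yields diagonal entries (1,1,1,1).

Now H_k = ker ∂_k / im ∂_{k+1}, so:

  H_0: rank C_0 − rank ∂_1 = 5 − 4 = 1, and the invariant factors of ∂_1 are all 1, so H_0 ≅ Z.
  H_1: rank ker ∂_1 − rank ∂_2 = (5 − 4) − 0 = 1, and there is no ∂_2, so H_1 ≅ Z.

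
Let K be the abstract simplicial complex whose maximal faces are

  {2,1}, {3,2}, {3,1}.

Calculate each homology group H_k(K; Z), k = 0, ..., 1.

H_0 = Z,  H_1 = Z.

K has 3 vertices, 3 edges.
rank ∂_0 = 0, rank ∂_1 = 2 ⇒ b_0 = 3 − 0 − 2 = 1; all invariant factors of ∂_1 are 1 so no torsion. So H_0 ≅ Z.
rank ∂_1 = 2, rank ∂_2 = 0 ⇒ b_1 = 3 − 2 − 0 = 1. So H_1 ≅ Z.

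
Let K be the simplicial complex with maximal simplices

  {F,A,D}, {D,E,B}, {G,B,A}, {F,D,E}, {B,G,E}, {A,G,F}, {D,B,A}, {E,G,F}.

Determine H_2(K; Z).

Take the total order A < B < D < E < F < G on the vertex set. Then K (dimension 2) consists of the simplices:

  0-simplices (6): A, B, D, E, F, G
  1-simplices (12): AB, AD, AF, AG, BD, BE, BG, DE, DF, EF, EG, FG
  2-simplices (8): ABD, ABG, ADF, AFG, BDE, BEG, DEF, EFG

Hence C_0 ≅ Z^6, C_1 ≅ Z^12, C_2 ≅ Z^8.

∂_1: C_1 → C_0 sends each edge [p,q] (with p < q) to q − p. For instance
  ∂FG = G − F.
As a 6×12 matrix over Z this has rank 5, with invariant factors (1,1,1,1,1).

Boundary ∂_2: C_2 → C_1 sends each 2-simplex [p,q,r] to [q,r] − [p,r] + [p,q]. For instance
  ∂EFG = FG − EG + EF,
  ∂ADF = DF − AF + AD.
The resulting 12×8 matrix has rank 7, and its Smith normal form has invariant factors (1,1,1,1,1,1,1).

Now H_k = ker ∂_k / im ∂_{k+1}, so:

  H_2: rank ker ∂_2 − rank ∂_3 = (8 − 7) − 0 = 1, and there is no ∂_3, so H_2 ≅ Z.

H_2 ≅ Z.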